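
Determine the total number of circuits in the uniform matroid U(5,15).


In U(5,15), circuits are the (6)-element subsets.
Any set of 6 elements is dependent, and removing any one element gives
an independent set of size 5, so it is a minimal dependent set.
Number of circuits = C(15,6) = 5005.

5005


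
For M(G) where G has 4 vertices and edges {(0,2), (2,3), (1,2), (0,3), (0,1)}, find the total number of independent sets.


An independent set in a graphic matroid is an acyclic edge subset.
G has 4 vertices and 5 edges.
Enumerate all 2^5 = 32 subsets, checking for acyclicity.
Total independent sets = 24.

24


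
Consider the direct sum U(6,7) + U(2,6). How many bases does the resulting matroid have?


Bases of a direct sum M1 + M2: |B| = |B(M1)| * |B(M2)|.
|B(U(6,7))| = C(7,6) = 7.
|B(U(2,6))| = C(6,2) = 15.
Total bases = 7 * 15 = 105.

105


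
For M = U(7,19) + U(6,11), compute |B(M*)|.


(M1+M2)* = M1* + M2*.
M1* = U(12,19), bases: C(19,12) = 50388.
M2* = U(5,11), bases: C(11,5) = 462.
|B(M*)| = 50388 * 462 = 23279256.

23279256


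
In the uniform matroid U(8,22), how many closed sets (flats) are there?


Flats of U(8,22): every subset of size < 8 is a flat, plus E itself.
Count = (22 choose 0) + (22 choose 1) + (22 choose 2) + (22 choose 3) + (22 choose 4) + (22 choose 5) + (22 choose 6) + (22 choose 7) + 1
     = 1 + 22 + 231 + 1540 + 7315 + 26334 + 74613 + 170544 + 1
     = 280601.

280601


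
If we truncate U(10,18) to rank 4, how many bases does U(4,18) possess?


Truncating U(10,18) to rank 4 gives U(4,18).
Bases of U(4,18) are all 4-element subsets of 18 elements.
Number of bases = (18 choose 4) = 3060.

3060


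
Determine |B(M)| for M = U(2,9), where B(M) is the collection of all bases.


Bases of U(2,9) are all 2-element subsets of the 9-element ground set.
Number of bases = C(9,2).
C(9,2) = (9 * 8) / (1 * 2) = 36.

36


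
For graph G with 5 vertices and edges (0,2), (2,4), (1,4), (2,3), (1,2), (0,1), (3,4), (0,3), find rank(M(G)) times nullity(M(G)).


r(M) = |V| - c = 5 - 1 = 4.
nullity = |E| - r(M) = 8 - 4 = 4.
Product = 4 * 4 = 16.

16


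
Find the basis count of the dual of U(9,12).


The dual of U(r,n) is U(n-r, n) = U(3,12).
Bases of U(3,12) are all (3)-element subsets.
|B(M*)| = (12 choose 3) = 220.

220


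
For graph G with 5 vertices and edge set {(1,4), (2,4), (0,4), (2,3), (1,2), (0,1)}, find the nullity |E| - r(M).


Cycle rank (nullity) = |E| - r(M) = |E| - (|V| - c).
|E| = 6, |V| = 5, c = 1.
Nullity = 6 - (5 - 1) = 6 - 4 = 2.

2


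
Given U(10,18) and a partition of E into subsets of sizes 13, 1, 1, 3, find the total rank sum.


r(Ai) = min(|Ai|, 10) for each part.
Sum = min(13,10) + min(1,10) + min(1,10) + min(3,10)
    = 10 + 1 + 1 + 3
    = 15.

15


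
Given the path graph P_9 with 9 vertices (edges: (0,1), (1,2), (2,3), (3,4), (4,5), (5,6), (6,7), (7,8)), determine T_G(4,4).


A path on 9 vertices is a tree with 8 edges.
T(x,y) = x^(8) for any tree.
T(4,4) = 4^8 = 65536.

65536


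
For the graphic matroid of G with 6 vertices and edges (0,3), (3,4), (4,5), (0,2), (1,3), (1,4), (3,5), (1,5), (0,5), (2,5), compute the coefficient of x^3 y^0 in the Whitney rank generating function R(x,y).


R(x,y) = sum over A in 2^E of x^(r(E)-r(A)) * y^(|A|-r(A)).
G has 6 vertices, 10 edges. r(E) = 5.
Enumerate all 2^10 = 1024 subsets.
Count subsets with r(E)-r(A)=3 and |A|-r(A)=0: 45.

45


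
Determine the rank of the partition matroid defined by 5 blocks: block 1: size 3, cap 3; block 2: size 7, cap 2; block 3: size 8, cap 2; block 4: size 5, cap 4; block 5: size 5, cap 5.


Rank of a partition matroid = sum of min(|Si|, ci) for each block.
= min(3,3) + min(7,2) + min(8,2) + min(5,4) + min(5,5)
= 3 + 2 + 2 + 4 + 5
= 16.

16


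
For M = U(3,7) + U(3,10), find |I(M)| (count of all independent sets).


For a direct sum, |I(M1+M2)| = |I(M1)| * |I(M2)|.
|I(U(3,7))| = sum C(7,k) for k=0..3 = 64.
|I(U(3,10))| = sum C(10,k) for k=0..3 = 176.
Total = 64 * 176 = 11264.

11264


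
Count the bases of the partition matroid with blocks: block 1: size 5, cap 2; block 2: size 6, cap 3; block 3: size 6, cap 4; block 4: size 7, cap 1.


A basis picks exactly ci elements from block i.
Number of bases = product of C(|Si|, ci).
= C(5,2) * C(6,3) * C(6,4) * C(7,1)
= 10 * 20 * 15 * 7
= 21000.

21000


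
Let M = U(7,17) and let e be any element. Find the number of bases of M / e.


Contracting e from U(7,17) gives U(6,16).
Bases of U(6,16) = (16 choose 6) = 8008.

8008


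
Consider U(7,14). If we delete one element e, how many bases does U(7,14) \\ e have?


Deleting e from U(7,14) gives U(7,13) since n > r.
Bases of U(7,13) = C(13,7) = 13! / (7! * 6!) = 1716.

1716


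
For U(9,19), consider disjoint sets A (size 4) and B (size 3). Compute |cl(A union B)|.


|A union B| = 4 + 3 = 7 (disjoint).
In U(9,19), cl(S) = S if |S| < 9, else cl(S) = E.
Since 7 < 9, cl(A union B) = A union B.
|cl(A union B)| = 7.

7


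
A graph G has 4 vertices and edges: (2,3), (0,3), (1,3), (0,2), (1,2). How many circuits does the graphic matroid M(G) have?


A circuit in a graphic matroid = edge set of a simple cycle.
G has 4 vertices and 5 edges.
Enumerating all minimal edge subsets forming cycles...
Total circuits found: 3.

3


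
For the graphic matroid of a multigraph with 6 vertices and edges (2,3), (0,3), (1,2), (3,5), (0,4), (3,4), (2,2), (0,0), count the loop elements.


In a graphic matroid, a loop is a self-loop edge (u,u) with rank 0.
Examining all 8 edges for self-loops...
Self-loops found: (2,2), (0,0)
Number of loops = 2.

2


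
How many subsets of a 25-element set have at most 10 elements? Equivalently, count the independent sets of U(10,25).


Independent sets of U(10,25) are all subsets of size <= 10.
Count = C(25,0) + C(25,1) + C(25,2) + C(25,3) + C(25,4) + C(25,5) + C(25,6) + C(25,7) + C(25,8) + C(25,9) + C(25,10)
     = 1 + 25 + 300 + 2300 + 12650 + 53130 + 177100 + 480700 + 1081575 + 2042975 + 3268760
     = 7119516.

7119516


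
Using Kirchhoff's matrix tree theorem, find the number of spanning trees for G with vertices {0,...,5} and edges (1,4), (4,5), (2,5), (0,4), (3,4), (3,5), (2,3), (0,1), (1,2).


By Kirchhoff's matrix tree theorem, the number of spanning trees equals
the determinant of any cofactor of the Laplacian matrix L.
G has 6 vertices and 9 edges.
Computing the (5 x 5) cofactor determinant gives 64.

64


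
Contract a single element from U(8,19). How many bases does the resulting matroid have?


Contracting e from U(8,19) gives U(7,18).
Bases of U(7,18) = (18 choose 7) = 31824.

31824


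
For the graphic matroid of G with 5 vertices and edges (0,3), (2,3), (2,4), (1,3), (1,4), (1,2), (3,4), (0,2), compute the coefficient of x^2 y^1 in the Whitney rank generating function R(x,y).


R(x,y) = sum over A in 2^E of x^(r(E)-r(A)) * y^(|A|-r(A)).
G has 5 vertices, 8 edges. r(E) = 4.
Enumerate all 2^8 = 256 subsets.
Count subsets with r(E)-r(A)=2 and |A|-r(A)=1: 5.

5


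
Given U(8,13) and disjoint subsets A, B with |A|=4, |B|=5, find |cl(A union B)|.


|A union B| = 4 + 5 = 9 (disjoint).
In U(8,13), cl(S) = S if |S| < 8, else cl(S) = E.
Since 9 >= 8, cl(A union B) = E.
|cl(A union B)| = 13.

13


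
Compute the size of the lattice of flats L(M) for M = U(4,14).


Flats of U(4,14): every subset of size < 4 is a flat, plus E itself.
Count = (14 choose 0) + (14 choose 1) + (14 choose 2) + (14 choose 3) + 1
     = 1 + 14 + 91 + 364 + 1
     = 471.

471


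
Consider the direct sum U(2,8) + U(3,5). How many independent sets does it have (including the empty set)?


For a direct sum, |I(M1+M2)| = |I(M1)| * |I(M2)|.
|I(U(2,8))| = sum C(8,k) for k=0..2 = 37.
|I(U(3,5))| = sum C(5,k) for k=0..3 = 26.
Total = 37 * 26 = 962.

962


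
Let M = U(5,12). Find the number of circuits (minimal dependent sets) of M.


In U(5,12), circuits are the (6)-element subsets.
Any set of 6 elements is dependent, and removing any one element gives
an independent set of size 5, so it is a minimal dependent set.
Number of circuits = C(12,6) = 12! / (6! * 6!) = 924.

924


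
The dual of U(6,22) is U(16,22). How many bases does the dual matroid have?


The dual of U(r,n) is U(n-r, n) = U(16,22).
Bases of U(16,22) are all (16)-element subsets.
|B(M*)| = C(22,16) = 74613.

74613


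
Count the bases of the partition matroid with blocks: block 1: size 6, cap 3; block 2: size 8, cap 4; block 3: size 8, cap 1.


A basis picks exactly ci elements from block i.
Number of bases = product of C(|Si|, ci).
= C(6,3) * C(8,4) * C(8,1)
= 20 * 70 * 8
= 11200.

11200


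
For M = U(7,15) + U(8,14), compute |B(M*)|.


(M1+M2)* = M1* + M2*.
M1* = U(8,15), bases: C(15,8) = 6435.
M2* = U(6,14), bases: C(14,6) = 3003.
|B(M*)| = 6435 * 3003 = 19324305.

19324305


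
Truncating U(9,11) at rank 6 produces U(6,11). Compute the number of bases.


Truncating U(9,11) to rank 6 gives U(6,11).
Bases of U(6,11) are all 6-element subsets of 11 elements.
Number of bases = C(11,6) = 11! / (6! * 5!) = 462.

462


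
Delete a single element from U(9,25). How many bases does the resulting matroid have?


Deleting e from U(9,25) gives U(9,24) since n > r.
Bases of U(9,24) = C(24,9) = 24! / (9! * 15!) = 1307504.

1307504


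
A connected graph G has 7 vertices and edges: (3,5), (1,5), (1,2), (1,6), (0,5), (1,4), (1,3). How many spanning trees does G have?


By Kirchhoff's matrix tree theorem, the number of spanning trees equals
the determinant of any cofactor of the Laplacian matrix L.
G has 7 vertices and 7 edges.
Computing the (6 x 6) cofactor determinant gives 3.

3


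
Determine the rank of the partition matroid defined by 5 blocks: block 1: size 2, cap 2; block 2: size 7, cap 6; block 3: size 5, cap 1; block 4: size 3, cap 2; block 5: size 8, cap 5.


Rank of a partition matroid = sum of min(|Si|, ci) for each block.
= min(2,2) + min(7,6) + min(5,1) + min(3,2) + min(8,5)
= 2 + 6 + 1 + 2 + 5
= 16.

16


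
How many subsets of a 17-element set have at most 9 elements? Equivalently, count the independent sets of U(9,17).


Independent sets of U(9,17) are all subsets of size <= 9.
Count = (17 choose 0) + (17 choose 1) + (17 choose 2) + (17 choose 3) + (17 choose 4) + (17 choose 5) + (17 choose 6) + (17 choose 7) + (17 choose 8) + (17 choose 9)
     = 1 + 17 + 136 + 680 + 2380 + 6188 + 12376 + 19448 + 24310 + 24310
     = 89846.

89846


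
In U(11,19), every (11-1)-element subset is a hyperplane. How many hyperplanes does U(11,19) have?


Hyperplanes of U(11,19) are flats of rank 10.
In a uniform matroid, these are exactly the (10)-element subsets.
Count = C(19,10) = 19! / (10! * 9!) = 92378.

92378


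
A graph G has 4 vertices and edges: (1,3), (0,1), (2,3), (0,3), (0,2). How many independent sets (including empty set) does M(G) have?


An independent set in a graphic matroid is an acyclic edge subset.
G has 4 vertices and 5 edges.
Enumerate all 2^5 = 32 subsets, checking for acyclicity.
Total independent sets = 24.

24


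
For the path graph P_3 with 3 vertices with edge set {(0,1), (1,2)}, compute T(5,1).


A path on 3 vertices is a tree with 2 edges.
T(x,y) = x^(2) for any tree.
T(5,1) = 5^2 = 25.

25


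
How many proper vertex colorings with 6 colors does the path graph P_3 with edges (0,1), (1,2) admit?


P(P_3, k) = k * (k-1)^(2).
P(6) = 6 * 5^2 = 6 * 25 = 150.

150


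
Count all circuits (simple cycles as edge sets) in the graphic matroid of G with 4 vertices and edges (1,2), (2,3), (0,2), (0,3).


A circuit in a graphic matroid = edge set of a simple cycle.
G has 4 vertices and 4 edges.
Enumerating all minimal edge subsets forming cycles...
Total circuits found: 1.

1


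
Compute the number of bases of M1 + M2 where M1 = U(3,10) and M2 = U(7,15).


Bases of a direct sum M1 + M2: |B| = |B(M1)| * |B(M2)|.
|B(U(3,10))| = C(10,3) = 120.
|B(U(7,15))| = C(15,7) = 6435.
Total bases = 120 * 6435 = 772200.

772200


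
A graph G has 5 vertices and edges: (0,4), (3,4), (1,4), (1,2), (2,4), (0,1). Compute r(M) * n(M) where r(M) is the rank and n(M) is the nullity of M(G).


r(M) = |V| - c = 5 - 1 = 4.
nullity = |E| - r(M) = 6 - 4 = 2.
Product = 4 * 2 = 8.

8


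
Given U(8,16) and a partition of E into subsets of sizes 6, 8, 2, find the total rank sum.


r(Ai) = min(|Ai|, 8) for each part.
Sum = min(6,8) + min(8,8) + min(2,8)
    = 6 + 8 + 2
    = 16.

16


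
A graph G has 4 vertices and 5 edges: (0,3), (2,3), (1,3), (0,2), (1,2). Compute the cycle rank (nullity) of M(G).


Cycle rank (nullity) = |E| - r(M) = |E| - (|V| - c).
|E| = 5, |V| = 4, c = 1.
Nullity = 5 - (4 - 1) = 5 - 3 = 2.

2


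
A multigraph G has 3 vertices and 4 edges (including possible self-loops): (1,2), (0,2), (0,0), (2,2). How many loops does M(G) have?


In a graphic matroid, a loop is a self-loop edge (u,u) with rank 0.
Examining all 4 edges for self-loops...
Self-loops found: (0,0), (2,2)
Number of loops = 2.

2


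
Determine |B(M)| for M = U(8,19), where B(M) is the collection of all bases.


Bases of U(8,19) are all 8-element subsets of the 19-element ground set.
Number of bases = C(19,8).
C(19,8) = 75582.

75582


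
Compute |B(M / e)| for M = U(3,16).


Contracting e from U(3,16) gives U(2,15).
Bases of U(2,15) = C(15,2) = 15! / (2! * 13!) = 105.

105


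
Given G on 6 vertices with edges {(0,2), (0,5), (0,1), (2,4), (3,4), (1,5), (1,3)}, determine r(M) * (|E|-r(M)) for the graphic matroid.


r(M) = |V| - c = 6 - 1 = 5.
nullity = |E| - r(M) = 7 - 5 = 2.
Product = 5 * 2 = 10.

10


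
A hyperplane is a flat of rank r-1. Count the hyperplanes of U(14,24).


Hyperplanes of U(14,24) are flats of rank 13.
In a uniform matroid, these are exactly the (13)-element subsets.
Count = C(24,13) = 24! / (13! * 11!) = 2496144.

2496144


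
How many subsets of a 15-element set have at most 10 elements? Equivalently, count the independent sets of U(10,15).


Independent sets of U(10,15) are all subsets of size <= 10.
Count = C(15,0) + C(15,1) + C(15,2) + C(15,3) + C(15,4) + C(15,5) + C(15,6) + C(15,7) + C(15,8) + C(15,9) + C(15,10)
     = 1 + 15 + 105 + 455 + 1365 + 3003 + 5005 + 6435 + 6435 + 5005 + 3003
     = 30827.

30827


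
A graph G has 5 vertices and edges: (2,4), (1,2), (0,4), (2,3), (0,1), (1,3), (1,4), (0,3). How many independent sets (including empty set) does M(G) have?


An independent set in a graphic matroid is an acyclic edge subset.
G has 5 vertices and 8 edges.
Enumerate all 2^8 = 256 subsets, checking for acyclicity.
Total independent sets = 134.

134


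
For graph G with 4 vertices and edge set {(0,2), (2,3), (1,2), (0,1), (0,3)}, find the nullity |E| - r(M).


Cycle rank (nullity) = |E| - r(M) = |E| - (|V| - c).
|E| = 5, |V| = 4, c = 1.
Nullity = 5 - (4 - 1) = 5 - 3 = 2.

2


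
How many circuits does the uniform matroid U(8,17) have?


In U(8,17), circuits are the (9)-element subsets.
Any set of 9 elements is dependent, and removing any one element gives
an independent set of size 8, so it is a minimal dependent set.
Number of circuits = C(17,9) = 24310.

24310


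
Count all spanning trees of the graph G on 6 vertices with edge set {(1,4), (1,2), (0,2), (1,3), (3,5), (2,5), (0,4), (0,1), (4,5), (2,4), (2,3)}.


By Kirchhoff's matrix tree theorem, the number of spanning trees equals
the determinant of any cofactor of the Laplacian matrix L.
G has 6 vertices and 11 edges.
Computing the (5 x 5) cofactor determinant gives 209.

209


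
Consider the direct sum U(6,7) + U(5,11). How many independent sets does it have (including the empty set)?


For a direct sum, |I(M1+M2)| = |I(M1)| * |I(M2)|.
|I(U(6,7))| = sum C(7,k) for k=0..6 = 127.
|I(U(5,11))| = sum C(11,k) for k=0..5 = 1024.
Total = 127 * 1024 = 130048.

130048


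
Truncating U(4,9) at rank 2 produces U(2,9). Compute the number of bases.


Truncating U(4,9) to rank 2 gives U(2,9).
Bases of U(2,9) are all 2-element subsets of 9 elements.
Number of bases = C(9,2) = (9 * 8) / (1 * 2) = 36.

36


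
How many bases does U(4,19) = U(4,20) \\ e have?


Deleting e from U(4,20) gives U(4,19) since n > r.
Bases of U(4,19) = C(19,4) = (19 * 18 * 17 * 16) / (1 * 2 * 3 * 4) = 3876.

3876


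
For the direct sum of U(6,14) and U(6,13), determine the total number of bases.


Bases of a direct sum M1 + M2: |B| = |B(M1)| * |B(M2)|.
|B(U(6,14))| = C(14,6) = 3003.
|B(U(6,13))| = C(13,6) = 1716.
Total bases = 3003 * 1716 = 5153148.

5153148


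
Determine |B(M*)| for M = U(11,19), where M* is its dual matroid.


The dual of U(r,n) is U(n-r, n) = U(8,19).
Bases of U(8,19) are all (8)-element subsets.
|B(M*)| = C(19,8) = 75582.

75582


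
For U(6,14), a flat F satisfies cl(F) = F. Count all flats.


Flats of U(6,14): every subset of size < 6 is a flat, plus E itself.
Count = C(14,0) + C(14,1) + C(14,2) + C(14,3) + C(14,4) + C(14,5) + 1
     = 1 + 14 + 91 + 364 + 1001 + 2002 + 1
     = 3474.

3474


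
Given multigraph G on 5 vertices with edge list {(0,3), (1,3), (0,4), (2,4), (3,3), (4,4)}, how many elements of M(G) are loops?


In a graphic matroid, a loop is a self-loop edge (u,u) with rank 0.
Examining all 6 edges for self-loops...
Self-loops found: (3,3), (4,4)
Number of loops = 2.

2


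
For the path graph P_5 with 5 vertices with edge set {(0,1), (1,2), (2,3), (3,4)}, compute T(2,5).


A path on 5 vertices is a tree with 4 edges.
T(x,y) = x^(4) for any tree.
T(2,5) = 2^4 = 16.

16


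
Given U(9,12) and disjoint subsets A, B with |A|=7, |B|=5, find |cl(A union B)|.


|A union B| = 7 + 5 = 12 (disjoint).
In U(9,12), cl(S) = S if |S| < 9, else cl(S) = E.
Since 12 >= 9, cl(A union B) = E.
|cl(A union B)| = 12.

12


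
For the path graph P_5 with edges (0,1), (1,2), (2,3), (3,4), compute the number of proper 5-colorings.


P(P_5, k) = k * (k-1)^(4).
P(5) = 5 * 4^4 = 5 * 256 = 1280.

1280


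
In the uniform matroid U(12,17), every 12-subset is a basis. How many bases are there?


Bases of U(12,17) are all 12-element subsets of the 17-element ground set.
Number of bases = C(17,12).
(17 choose 12) = 6188.

6188


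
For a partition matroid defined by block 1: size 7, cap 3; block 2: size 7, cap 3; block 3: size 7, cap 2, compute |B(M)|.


A basis picks exactly ci elements from block i.
Number of bases = product of C(|Si|, ci).
= C(7,3) * C(7,3) * C(7,2)
= 35 * 35 * 21
= 25725.

25725


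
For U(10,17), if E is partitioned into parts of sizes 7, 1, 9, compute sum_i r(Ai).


r(Ai) = min(|Ai|, 10) for each part.
Sum = min(7,10) + min(1,10) + min(9,10)
    = 7 + 1 + 9
    = 17.

17


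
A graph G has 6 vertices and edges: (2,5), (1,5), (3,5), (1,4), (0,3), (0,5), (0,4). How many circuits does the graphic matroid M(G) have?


A circuit in a graphic matroid = edge set of a simple cycle.
G has 6 vertices and 7 edges.
Enumerating all minimal edge subsets forming cycles...
Total circuits found: 3.

3


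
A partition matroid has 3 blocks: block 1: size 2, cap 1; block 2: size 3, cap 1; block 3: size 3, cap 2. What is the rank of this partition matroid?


Rank of a partition matroid = sum of min(|Si|, ci) for each block.
= min(2,1) + min(3,1) + min(3,2)
= 1 + 1 + 2
= 4.

4


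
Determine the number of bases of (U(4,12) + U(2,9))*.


(M1+M2)* = M1* + M2*.
M1* = U(8,12), bases: C(12,8) = 495.
M2* = U(7,9), bases: C(9,7) = 36.
|B(M*)| = 495 * 36 = 17820.

17820


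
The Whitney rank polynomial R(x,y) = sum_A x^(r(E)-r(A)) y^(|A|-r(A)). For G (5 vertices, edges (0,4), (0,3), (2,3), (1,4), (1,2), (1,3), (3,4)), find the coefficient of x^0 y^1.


R(x,y) = sum over A in 2^E of x^(r(E)-r(A)) * y^(|A|-r(A)).
G has 5 vertices, 7 edges. r(E) = 4.
Enumerate all 2^7 = 128 subsets.
Count subsets with r(E)-r(A)=0 and |A|-r(A)=1: 19.

19


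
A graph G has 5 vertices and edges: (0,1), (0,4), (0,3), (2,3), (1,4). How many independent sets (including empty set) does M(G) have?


An independent set in a graphic matroid is an acyclic edge subset.
G has 5 vertices and 5 edges.
Enumerate all 2^5 = 32 subsets, checking for acyclicity.
Total independent sets = 28.

28


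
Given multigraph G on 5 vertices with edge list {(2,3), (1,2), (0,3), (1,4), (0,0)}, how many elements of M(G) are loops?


In a graphic matroid, a loop is a self-loop edge (u,u) with rank 0.
Examining all 5 edges for self-loops...
Self-loops found: (0,0)
Number of loops = 1.

1


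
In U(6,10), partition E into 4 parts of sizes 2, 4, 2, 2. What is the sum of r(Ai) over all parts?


r(Ai) = min(|Ai|, 6) for each part.
Sum = min(2,6) + min(4,6) + min(2,6) + min(2,6)
    = 2 + 4 + 2 + 2
    = 10.

10


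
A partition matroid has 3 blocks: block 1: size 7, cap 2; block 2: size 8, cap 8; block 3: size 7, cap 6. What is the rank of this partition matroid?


Rank of a partition matroid = sum of min(|Si|, ci) for each block.
= min(7,2) + min(8,8) + min(7,6)
= 2 + 8 + 6
= 16.

16


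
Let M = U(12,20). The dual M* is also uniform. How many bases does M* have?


The dual of U(r,n) is U(n-r, n) = U(8,20).
Bases of U(8,20) are all (8)-element subsets.
|B(M*)| = C(20,8) = 20! / (8! * 12!) = 125970.

125970


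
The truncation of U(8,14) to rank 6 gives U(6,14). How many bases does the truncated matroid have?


Truncating U(8,14) to rank 6 gives U(6,14).
Bases of U(6,14) are all 6-element subsets of 14 elements.
Number of bases = (14 choose 6) = 3003.

3003


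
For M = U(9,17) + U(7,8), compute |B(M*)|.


(M1+M2)* = M1* + M2*.
M1* = U(8,17), bases: C(17,8) = 24310.
M2* = U(1,8), bases: C(8,1) = 8.
|B(M*)| = 24310 * 8 = 194480.

194480


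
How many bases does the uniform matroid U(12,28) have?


Bases of U(12,28) are all 12-element subsets of the 28-element ground set.
Number of bases = C(28,12).
C(28,12) = 28! / (12! * 16!) = 30421755.

30421755


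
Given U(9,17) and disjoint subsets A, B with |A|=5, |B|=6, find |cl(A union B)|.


|A union B| = 5 + 6 = 11 (disjoint).
In U(9,17), cl(S) = S if |S| < 9, else cl(S) = E.
Since 11 >= 9, cl(A union B) = E.
|cl(A union B)| = 17.

17


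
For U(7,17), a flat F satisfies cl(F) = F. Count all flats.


Flats of U(7,17): every subset of size < 7 is a flat, plus E itself.
Count = C(17,0) + C(17,1) + C(17,2) + C(17,3) + C(17,4) + C(17,5) + C(17,6) + 1
     = 1 + 17 + 136 + 680 + 2380 + 6188 + 12376 + 1
     = 21779.

21779


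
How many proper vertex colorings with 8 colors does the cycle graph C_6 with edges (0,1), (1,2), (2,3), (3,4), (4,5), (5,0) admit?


P(C_6, k) = (k-1)^6 + (-1)^6*(k-1).
P(8) = (7)^6 + 7
= 117649 + 7 = 117656.

117656


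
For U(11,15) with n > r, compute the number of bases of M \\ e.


Deleting e from U(11,15) gives U(11,14) since n > r.
Bases of U(11,14) = C(14,11) = 14! / (11! * 3!) = 364.

364


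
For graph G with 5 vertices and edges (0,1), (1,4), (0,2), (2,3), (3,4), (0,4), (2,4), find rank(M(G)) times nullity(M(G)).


r(M) = |V| - c = 5 - 1 = 4.
nullity = |E| - r(M) = 7 - 4 = 3.
Product = 4 * 3 = 12.

12


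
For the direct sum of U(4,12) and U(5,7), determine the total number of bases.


Bases of a direct sum M1 + M2: |B| = |B(M1)| * |B(M2)|.
|B(U(4,12))| = C(12,4) = 495.
|B(U(5,7))| = C(7,5) = 21.
Total bases = 495 * 21 = 10395.

10395


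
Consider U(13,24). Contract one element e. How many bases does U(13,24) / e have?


Contracting e from U(13,24) gives U(12,23).
Bases of U(12,23) = C(23,12) = 23! / (12! * 11!) = 1352078.

1352078


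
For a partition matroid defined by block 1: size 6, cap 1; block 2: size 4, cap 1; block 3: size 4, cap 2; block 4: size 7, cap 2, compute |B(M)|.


A basis picks exactly ci elements from block i.
Number of bases = product of C(|Si|, ci).
= C(6,1) * C(4,1) * C(4,2) * C(7,2)
= 6 * 4 * 6 * 21
= 3024.

3024


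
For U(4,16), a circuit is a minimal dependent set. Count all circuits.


In U(4,16), circuits are the (5)-element subsets.
Any set of 5 elements is dependent, and removing any one element gives
an independent set of size 4, so it is a minimal dependent set.
Number of circuits = (16 choose 5) = 4368.

4368


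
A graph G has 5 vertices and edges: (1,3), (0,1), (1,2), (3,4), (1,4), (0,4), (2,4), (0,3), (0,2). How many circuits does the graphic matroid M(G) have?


A circuit in a graphic matroid = edge set of a simple cycle.
G has 5 vertices and 9 edges.
Enumerating all minimal edge subsets forming cycles...
Total circuits found: 22.

22


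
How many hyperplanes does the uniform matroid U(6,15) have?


Hyperplanes of U(6,15) are flats of rank 5.
In a uniform matroid, these are exactly the (5)-element subsets.
Count = (15 choose 5) = 3003.

3003


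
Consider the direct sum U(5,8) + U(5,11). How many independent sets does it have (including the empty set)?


For a direct sum, |I(M1+M2)| = |I(M1)| * |I(M2)|.
|I(U(5,8))| = sum C(8,k) for k=0..5 = 219.
|I(U(5,11))| = sum C(11,k) for k=0..5 = 1024.
Total = 219 * 1024 = 224256.

224256


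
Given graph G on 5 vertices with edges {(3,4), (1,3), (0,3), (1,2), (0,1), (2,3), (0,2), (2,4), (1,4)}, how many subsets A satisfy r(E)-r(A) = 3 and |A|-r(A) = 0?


R(x,y) = sum over A in 2^E of x^(r(E)-r(A)) * y^(|A|-r(A)).
G has 5 vertices, 9 edges. r(E) = 4.
Enumerate all 2^9 = 512 subsets.
Count subsets with r(E)-r(A)=3 and |A|-r(A)=0: 9.

9


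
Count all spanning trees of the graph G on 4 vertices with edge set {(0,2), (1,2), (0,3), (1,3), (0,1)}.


By Kirchhoff's matrix tree theorem, the number of spanning trees equals
the determinant of any cofactor of the Laplacian matrix L.
G has 4 vertices and 5 edges.
Computing the (3 x 3) cofactor determinant gives 8.

8


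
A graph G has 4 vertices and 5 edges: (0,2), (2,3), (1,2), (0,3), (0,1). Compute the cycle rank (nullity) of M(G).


Cycle rank (nullity) = |E| - r(M) = |E| - (|V| - c).
|E| = 5, |V| = 4, c = 1.
Nullity = 5 - (4 - 1) = 5 - 3 = 2.

2


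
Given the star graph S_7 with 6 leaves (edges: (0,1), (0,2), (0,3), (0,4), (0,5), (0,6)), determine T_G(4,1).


A star on 7 vertices is a tree with 6 edges.
T(x,y) = x^(6) for any tree.
T(4,1) = 4^6 = 4096.

4096


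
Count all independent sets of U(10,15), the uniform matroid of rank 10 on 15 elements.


Independent sets of U(10,15) are all subsets of size <= 10.
Count = C(15,0) + C(15,1) + C(15,2) + C(15,3) + C(15,4) + C(15,5) + C(15,6) + C(15,7) + C(15,8) + C(15,9) + C(15,10)
     = 1 + 15 + 105 + 455 + 1365 + 3003 + 5005 + 6435 + 6435 + 5005 + 3003
     = 30827.

30827


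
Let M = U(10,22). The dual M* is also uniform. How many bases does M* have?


The dual of U(r,n) is U(n-r, n) = U(12,22).
Bases of U(12,22) are all (12)-element subsets.
|B(M*)| = (22 choose 12) = 646646.

646646


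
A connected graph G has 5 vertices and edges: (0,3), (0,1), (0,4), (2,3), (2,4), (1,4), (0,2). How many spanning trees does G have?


By Kirchhoff's matrix tree theorem, the number of spanning trees equals
the determinant of any cofactor of the Laplacian matrix L.
G has 5 vertices and 7 edges.
Computing the (4 x 4) cofactor determinant gives 21.

21


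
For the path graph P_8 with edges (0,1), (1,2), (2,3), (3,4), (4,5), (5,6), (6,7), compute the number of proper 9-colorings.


P(P_8, k) = k * (k-1)^(7).
P(9) = 9 * 8^7 = 9 * 2097152 = 18874368.

18874368


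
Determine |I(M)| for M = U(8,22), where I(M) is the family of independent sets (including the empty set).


Independent sets of U(8,22) are all subsets of size <= 8.
Count = C(22,0) + C(22,1) + C(22,2) + C(22,3) + C(22,4) + C(22,5) + C(22,6) + C(22,7) + C(22,8)
     = 1 + 22 + 231 + 1540 + 7315 + 26334 + 74613 + 170544 + 319770
     = 600370.

600370


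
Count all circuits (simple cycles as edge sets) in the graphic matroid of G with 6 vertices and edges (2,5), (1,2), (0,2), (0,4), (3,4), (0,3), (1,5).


A circuit in a graphic matroid = edge set of a simple cycle.
G has 6 vertices and 7 edges.
Enumerating all minimal edge subsets forming cycles...
Total circuits found: 2.

2


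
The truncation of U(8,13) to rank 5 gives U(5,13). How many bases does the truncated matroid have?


Truncating U(8,13) to rank 5 gives U(5,13).
Bases of U(5,13) are all 5-element subsets of 13 elements.
Number of bases = C(13,5) = 1287.

1287


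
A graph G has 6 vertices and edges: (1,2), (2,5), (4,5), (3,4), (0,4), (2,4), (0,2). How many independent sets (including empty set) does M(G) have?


An independent set in a graphic matroid is an acyclic edge subset.
G has 6 vertices and 7 edges.
Enumerate all 2^7 = 128 subsets, checking for acyclicity.
Total independent sets = 96.

96


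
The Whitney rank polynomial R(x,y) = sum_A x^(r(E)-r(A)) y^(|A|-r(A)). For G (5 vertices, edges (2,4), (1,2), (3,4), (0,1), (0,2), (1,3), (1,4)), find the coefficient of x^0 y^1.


R(x,y) = sum over A in 2^E of x^(r(E)-r(A)) * y^(|A|-r(A)).
G has 5 vertices, 7 edges. r(E) = 4.
Enumerate all 2^7 = 128 subsets.
Count subsets with r(E)-r(A)=0 and |A|-r(A)=1: 19.

19


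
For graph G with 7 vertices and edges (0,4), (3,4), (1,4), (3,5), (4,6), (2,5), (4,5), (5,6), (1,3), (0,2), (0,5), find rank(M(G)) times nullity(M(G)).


r(M) = |V| - c = 7 - 1 = 6.
nullity = |E| - r(M) = 11 - 6 = 5.
Product = 6 * 5 = 30.

30


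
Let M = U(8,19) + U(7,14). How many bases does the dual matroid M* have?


(M1+M2)* = M1* + M2*.
M1* = U(11,19), bases: C(19,11) = 75582.
M2* = U(7,14), bases: C(14,7) = 3432.
|B(M*)| = 75582 * 3432 = 259397424.

259397424


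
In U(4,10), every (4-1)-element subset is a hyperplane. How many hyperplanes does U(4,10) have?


Hyperplanes of U(4,10) are flats of rank 3.
In a uniform matroid, these are exactly the (3)-element subsets.
Count = C(10,3) = 10! / (3! * 7!) = 120.

120


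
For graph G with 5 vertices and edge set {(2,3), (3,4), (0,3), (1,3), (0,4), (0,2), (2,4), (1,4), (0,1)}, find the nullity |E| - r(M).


Cycle rank (nullity) = |E| - r(M) = |E| - (|V| - c).
|E| = 9, |V| = 5, c = 1.
Nullity = 9 - (5 - 1) = 9 - 4 = 5.

5


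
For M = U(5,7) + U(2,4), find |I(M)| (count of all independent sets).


For a direct sum, |I(M1+M2)| = |I(M1)| * |I(M2)|.
|I(U(5,7))| = sum C(7,k) for k=0..5 = 120.
|I(U(2,4))| = sum C(4,k) for k=0..2 = 11.
Total = 120 * 11 = 1320.

1320


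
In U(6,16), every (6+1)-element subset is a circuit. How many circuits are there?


In U(6,16), circuits are the (7)-element subsets.
Any set of 7 elements is dependent, and removing any one element gives
an independent set of size 6, so it is a minimal dependent set.
Number of circuits = C(16,7) = 16! / (7! * 9!) = 11440.

11440


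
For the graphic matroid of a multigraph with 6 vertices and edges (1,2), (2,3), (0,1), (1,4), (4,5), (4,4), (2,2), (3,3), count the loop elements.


In a graphic matroid, a loop is a self-loop edge (u,u) with rank 0.
Examining all 8 edges for self-loops...
Self-loops found: (4,4), (2,2), (3,3)
Number of loops = 3.

3


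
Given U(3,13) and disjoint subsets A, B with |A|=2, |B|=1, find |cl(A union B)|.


|A union B| = 2 + 1 = 3 (disjoint).
In U(3,13), cl(S) = S if |S| < 3, else cl(S) = E.
Since 3 >= 3, cl(A union B) = E.
|cl(A union B)| = 13.

13


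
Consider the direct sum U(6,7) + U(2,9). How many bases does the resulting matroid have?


Bases of a direct sum M1 + M2: |B| = |B(M1)| * |B(M2)|.
|B(U(6,7))| = C(7,6) = 7.
|B(U(2,9))| = C(9,2) = 36.
Total bases = 7 * 36 = 252.

252


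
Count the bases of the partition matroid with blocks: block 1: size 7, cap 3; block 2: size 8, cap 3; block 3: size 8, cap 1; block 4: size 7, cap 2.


A basis picks exactly ci elements from block i.
Number of bases = product of C(|Si|, ci).
= C(7,3) * C(8,3) * C(8,1) * C(7,2)
= 35 * 56 * 8 * 21
= 329280.

329280


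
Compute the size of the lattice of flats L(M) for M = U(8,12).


Flats of U(8,12): every subset of size < 8 is a flat, plus E itself.
Count = C(12,0) + C(12,1) + C(12,2) + C(12,3) + C(12,4) + C(12,5) + C(12,6) + C(12,7) + 1
     = 1 + 12 + 66 + 220 + 495 + 792 + 924 + 792 + 1
     = 3303.

3303


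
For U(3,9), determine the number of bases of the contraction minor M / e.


Contracting e from U(3,9) gives U(2,8).
Bases of U(2,8) = C(8,2) = 8! / (2! * 6!) = 28.

28


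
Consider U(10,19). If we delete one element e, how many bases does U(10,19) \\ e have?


Deleting e from U(10,19) gives U(10,18) since n > r.
Bases of U(10,18) = (18 choose 10) = 43758.

43758


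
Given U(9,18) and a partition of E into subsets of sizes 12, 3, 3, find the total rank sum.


r(Ai) = min(|Ai|, 9) for each part.
Sum = min(12,9) + min(3,9) + min(3,9)
    = 9 + 3 + 3
    = 15.

15


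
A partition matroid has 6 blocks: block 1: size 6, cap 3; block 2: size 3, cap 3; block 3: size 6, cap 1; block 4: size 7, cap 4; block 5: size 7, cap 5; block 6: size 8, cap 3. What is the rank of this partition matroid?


Rank of a partition matroid = sum of min(|Si|, ci) for each block.
= min(6,3) + min(3,3) + min(6,1) + min(7,4) + min(7,5) + min(8,3)
= 3 + 3 + 1 + 4 + 5 + 3
= 19.

19


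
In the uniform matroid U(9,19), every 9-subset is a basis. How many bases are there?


Bases of U(9,19) are all 9-element subsets of the 19-element ground set.
Number of bases = C(19,9).
C(19,9) = 92378.

92378


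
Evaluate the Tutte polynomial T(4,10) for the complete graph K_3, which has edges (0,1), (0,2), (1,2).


T(K_3; x,y) = x^2 + x + y.
T(4,10) = 16 + 4 + 10 = 30.

30


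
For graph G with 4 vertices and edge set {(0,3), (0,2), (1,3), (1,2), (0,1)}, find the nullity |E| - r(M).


Cycle rank (nullity) = |E| - r(M) = |E| - (|V| - c).
|E| = 5, |V| = 4, c = 1.
Nullity = 5 - (4 - 1) = 5 - 3 = 2.

2


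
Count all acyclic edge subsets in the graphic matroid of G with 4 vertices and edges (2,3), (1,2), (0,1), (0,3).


An independent set in a graphic matroid is an acyclic edge subset.
G has 4 vertices and 4 edges.
Enumerate all 2^4 = 16 subsets, checking for acyclicity.
Total independent sets = 15.

15


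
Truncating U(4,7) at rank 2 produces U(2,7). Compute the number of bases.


Truncating U(4,7) to rank 2 gives U(2,7).
Bases of U(2,7) are all 2-element subsets of 7 elements.
Number of bases = C(7,2) = 7! / (2! * 5!) = 21.

21


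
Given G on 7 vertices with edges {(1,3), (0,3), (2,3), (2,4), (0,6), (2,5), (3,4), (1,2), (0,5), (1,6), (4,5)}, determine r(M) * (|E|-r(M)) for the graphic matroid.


r(M) = |V| - c = 7 - 1 = 6.
nullity = |E| - r(M) = 11 - 6 = 5.
Product = 6 * 5 = 30.

30


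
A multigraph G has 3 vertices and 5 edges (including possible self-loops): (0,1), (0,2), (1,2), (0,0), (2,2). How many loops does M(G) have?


In a graphic matroid, a loop is a self-loop edge (u,u) with rank 0.
Examining all 5 edges for self-loops...
Self-loops found: (0,0), (2,2)
Number of loops = 2.

2


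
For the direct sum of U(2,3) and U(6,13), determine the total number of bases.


Bases of a direct sum M1 + M2: |B| = |B(M1)| * |B(M2)|.
|B(U(2,3))| = C(3,2) = 3.
|B(U(6,13))| = C(13,6) = 1716.
Total bases = 3 * 1716 = 5148.

5148


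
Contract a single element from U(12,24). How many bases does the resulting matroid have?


Contracting e from U(12,24) gives U(11,23).
Bases of U(11,23) = C(23,11) = 23! / (11! * 12!) = 1352078.

1352078


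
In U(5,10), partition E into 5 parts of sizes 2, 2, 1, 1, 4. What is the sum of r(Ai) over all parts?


r(Ai) = min(|Ai|, 5) for each part.
Sum = min(2,5) + min(2,5) + min(1,5) + min(1,5) + min(4,5)
    = 2 + 2 + 1 + 1 + 4
    = 10.

10


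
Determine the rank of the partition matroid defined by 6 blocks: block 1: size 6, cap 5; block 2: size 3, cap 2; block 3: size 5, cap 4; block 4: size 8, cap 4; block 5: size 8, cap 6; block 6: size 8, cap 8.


Rank of a partition matroid = sum of min(|Si|, ci) for each block.
= min(6,5) + min(3,2) + min(5,4) + min(8,4) + min(8,6) + min(8,8)
= 5 + 2 + 4 + 4 + 6 + 8
= 29.

29


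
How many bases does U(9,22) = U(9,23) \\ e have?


Deleting e from U(9,23) gives U(9,22) since n > r.
Bases of U(9,22) = C(22,9) = 22! / (9! * 13!) = 497420.

497420


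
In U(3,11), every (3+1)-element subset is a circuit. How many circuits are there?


In U(3,11), circuits are the (4)-element subsets.
Any set of 4 elements is dependent, and removing any one element gives
an independent set of size 3, so it is a minimal dependent set.
Number of circuits = C(11,4) = (11 * 10 * 9 * 8) / (1 * 2 * 3 * 4) = 330.

330


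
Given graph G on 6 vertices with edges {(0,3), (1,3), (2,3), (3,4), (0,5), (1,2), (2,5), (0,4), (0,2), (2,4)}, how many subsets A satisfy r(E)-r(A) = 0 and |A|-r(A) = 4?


R(x,y) = sum over A in 2^E of x^(r(E)-r(A)) * y^(|A|-r(A)).
G has 6 vertices, 10 edges. r(E) = 5.
Enumerate all 2^10 = 1024 subsets.
Count subsets with r(E)-r(A)=0 and |A|-r(A)=4: 10.

10


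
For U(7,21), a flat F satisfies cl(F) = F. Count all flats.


Flats of U(7,21): every subset of size < 7 is a flat, plus E itself.
Count = C(21,0) + C(21,1) + C(21,2) + C(21,3) + C(21,4) + C(21,5) + C(21,6) + 1
     = 1 + 21 + 210 + 1330 + 5985 + 20349 + 54264 + 1
     = 82161.

82161


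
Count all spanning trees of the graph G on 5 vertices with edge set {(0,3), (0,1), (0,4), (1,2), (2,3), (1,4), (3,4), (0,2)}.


By Kirchhoff's matrix tree theorem, the number of spanning trees equals
the determinant of any cofactor of the Laplacian matrix L.
G has 5 vertices and 8 edges.
Computing the (4 x 4) cofactor determinant gives 45.

45


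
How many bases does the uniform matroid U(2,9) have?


Bases of U(2,9) are all 2-element subsets of the 9-element ground set.
Number of bases = C(9,2).
C(9,2) = 9! / (2! * 7!) = 36.

36


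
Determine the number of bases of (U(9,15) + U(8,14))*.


(M1+M2)* = M1* + M2*.
M1* = U(6,15), bases: C(15,6) = 5005.
M2* = U(6,14), bases: C(14,6) = 3003.
|B(M*)| = 5005 * 3003 = 15030015.

15030015


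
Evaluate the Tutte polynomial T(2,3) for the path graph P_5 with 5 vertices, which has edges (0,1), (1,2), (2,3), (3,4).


A path on 5 vertices is a tree with 4 edges.
T(x,y) = x^(4) for any tree.
T(2,3) = 2^4 = 16.

16


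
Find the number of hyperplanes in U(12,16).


Hyperplanes of U(12,16) are flats of rank 11.
In a uniform matroid, these are exactly the (11)-element subsets.
Count = C(16,11) = 4368.

4368


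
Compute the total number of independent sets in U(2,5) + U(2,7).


For a direct sum, |I(M1+M2)| = |I(M1)| * |I(M2)|.
|I(U(2,5))| = sum C(5,k) for k=0..2 = 16.
|I(U(2,7))| = sum C(7,k) for k=0..2 = 29.
Total = 16 * 29 = 464.

464


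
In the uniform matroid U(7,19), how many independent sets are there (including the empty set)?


Independent sets of U(7,19) are all subsets of size <= 7.
Count = C(19,0) + C(19,1) + C(19,2) + C(19,3) + C(19,4) + C(19,5) + C(19,6) + C(19,7)
     = 1 + 19 + 171 + 969 + 3876 + 11628 + 27132 + 50388
     = 94184.

94184


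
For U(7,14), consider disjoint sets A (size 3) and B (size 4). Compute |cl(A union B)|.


|A union B| = 3 + 4 = 7 (disjoint).
In U(7,14), cl(S) = S if |S| < 7, else cl(S) = E.
Since 7 >= 7, cl(A union B) = E.
|cl(A union B)| = 14.

14


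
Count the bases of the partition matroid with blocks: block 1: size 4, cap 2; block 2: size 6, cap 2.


A basis picks exactly ci elements from block i.
Number of bases = product of C(|Si|, ci).
= C(4,2) * C(6,2)
= 6 * 15
= 90.

90


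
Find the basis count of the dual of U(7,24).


The dual of U(r,n) is U(n-r, n) = U(17,24).
Bases of U(17,24) are all (17)-element subsets.
|B(M*)| = C(24,17) = 346104.

346104


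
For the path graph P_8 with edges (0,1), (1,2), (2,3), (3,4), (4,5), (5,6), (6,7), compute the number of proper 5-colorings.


P(P_8, k) = k * (k-1)^(7).
P(5) = 5 * 4^7 = 5 * 16384 = 81920.

81920


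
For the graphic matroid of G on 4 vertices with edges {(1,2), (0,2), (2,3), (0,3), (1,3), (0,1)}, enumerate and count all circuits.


A circuit in a graphic matroid = edge set of a simple cycle.
G has 4 vertices and 6 edges.
Enumerating all minimal edge subsets forming cycles...
Total circuits found: 7.

7
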